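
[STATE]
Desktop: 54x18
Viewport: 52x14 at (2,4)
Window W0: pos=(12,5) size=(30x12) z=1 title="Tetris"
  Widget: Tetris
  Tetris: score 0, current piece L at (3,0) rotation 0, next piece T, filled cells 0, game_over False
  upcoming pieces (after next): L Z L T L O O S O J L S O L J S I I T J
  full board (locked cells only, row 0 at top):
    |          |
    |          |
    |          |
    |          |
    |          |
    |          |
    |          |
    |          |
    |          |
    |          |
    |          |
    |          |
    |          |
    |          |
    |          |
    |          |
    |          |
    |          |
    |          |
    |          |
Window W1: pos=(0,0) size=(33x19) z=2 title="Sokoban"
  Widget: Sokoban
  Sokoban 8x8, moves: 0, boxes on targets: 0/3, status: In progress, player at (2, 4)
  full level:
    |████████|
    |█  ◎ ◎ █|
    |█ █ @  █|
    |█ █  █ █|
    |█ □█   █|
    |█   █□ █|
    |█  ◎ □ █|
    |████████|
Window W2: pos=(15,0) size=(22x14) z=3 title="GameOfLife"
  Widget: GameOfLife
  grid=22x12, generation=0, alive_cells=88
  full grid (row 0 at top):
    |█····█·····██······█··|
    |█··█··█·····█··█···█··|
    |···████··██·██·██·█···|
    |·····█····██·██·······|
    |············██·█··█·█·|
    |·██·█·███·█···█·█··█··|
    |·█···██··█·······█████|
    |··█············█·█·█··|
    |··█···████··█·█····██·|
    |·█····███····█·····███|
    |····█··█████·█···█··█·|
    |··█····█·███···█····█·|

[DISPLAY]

  ◎ ◎ █      ┃··█··█·····█··█···█·┃                 
 █ @  █      ┃··████··██·██·██·█··┃━━━━┓            
 █  █ █      ┃····█····██·██······┃    ┃            
 □█   █      ┃···········██·█··█·█┃────┨            
   █□ █      ┃██·█·███·█···█·█··█·┃    ┃            
  ◎ □ █      ┃█···██··█·······████┃    ┃            
███████      ┃·█············█·█·█·┃    ┃            
oves: 0  0/3 ┃·█···████··█·█····██┃    ┃            
             ┃█····███····█·····██┃    ┃            
             ┗━━━━━━━━━━━━━━━━━━━━┛    ┃            
                              ┃        ┃            
                              ┃        ┃            
                              ┃━━━━━━━━┛            
                              ┃                     


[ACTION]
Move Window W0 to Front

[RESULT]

  ◎ ◎ █      ┃··█··█·····█··█···█·┃                 
 █ @  █   ┏━━━━━━━━━━━━━━━━━━━━━━━━━━━━┓            
 █  █ █   ┃ Tetris                     ┃            
 □█   █   ┠────────────────────────────┨            
   █□ █   ┃          │Next:            ┃            
  ◎ □ █   ┃          │ ▒               ┃            
███████   ┃          │▒▒▒              ┃            
oves: 0  0┃          │                 ┃            
          ┃          │                 ┃            
          ┃          │                 ┃            
          ┃          │Score:           ┃            
          ┃          │0                ┃            
          ┗━━━━━━━━━━━━━━━━━━━━━━━━━━━━┛            
                              ┃                     


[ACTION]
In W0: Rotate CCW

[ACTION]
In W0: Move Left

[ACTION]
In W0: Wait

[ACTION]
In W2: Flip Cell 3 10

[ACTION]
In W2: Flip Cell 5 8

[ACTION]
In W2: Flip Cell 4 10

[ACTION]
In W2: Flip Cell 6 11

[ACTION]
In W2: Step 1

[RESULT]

  ◎ ◎ █      ┃··█··█···█···███·██·┃                 
 █ @  █   ┏━━━━━━━━━━━━━━━━━━━━━━━━━━━━┓            
 █  █ █   ┃ Tetris                     ┃            
 □█   █   ┠────────────────────────────┨            
   █□ █   ┃          │Next:            ┃            
  ◎ □ █   ┃          │ ▒               ┃            
███████   ┃          │▒▒▒              ┃            
oves: 0  0┃          │                 ┃            
          ┃          │                 ┃            
          ┃          │                 ┃            
          ┃          │Score:           ┃            
          ┃          │0                ┃            
          ┗━━━━━━━━━━━━━━━━━━━━━━━━━━━━┛            
                              ┃                     


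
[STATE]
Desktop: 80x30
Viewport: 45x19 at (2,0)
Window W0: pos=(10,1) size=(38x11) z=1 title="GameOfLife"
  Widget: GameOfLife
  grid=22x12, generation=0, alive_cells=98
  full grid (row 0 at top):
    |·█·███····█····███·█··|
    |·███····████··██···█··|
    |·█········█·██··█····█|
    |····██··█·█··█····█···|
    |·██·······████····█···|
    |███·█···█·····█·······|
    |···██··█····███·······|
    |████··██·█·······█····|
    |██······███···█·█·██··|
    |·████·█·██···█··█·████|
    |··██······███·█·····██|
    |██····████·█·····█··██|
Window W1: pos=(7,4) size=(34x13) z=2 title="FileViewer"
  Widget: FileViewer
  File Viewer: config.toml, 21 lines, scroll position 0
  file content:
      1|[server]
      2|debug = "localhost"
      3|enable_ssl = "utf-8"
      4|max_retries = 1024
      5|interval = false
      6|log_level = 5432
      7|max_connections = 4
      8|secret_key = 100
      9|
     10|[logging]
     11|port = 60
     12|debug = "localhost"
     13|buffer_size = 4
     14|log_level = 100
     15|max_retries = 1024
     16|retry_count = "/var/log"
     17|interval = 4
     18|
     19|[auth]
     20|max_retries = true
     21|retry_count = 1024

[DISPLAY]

                                             
        ┏━━━━━━━━━━━━━━━━━━━━━━━━━━━━━━━━━━━━
        ┃ GameOfLife                         
        ┠────────────────────────────────────
     ┏━━━━━━━━━━━━━━━━━━━━━━━━━━━━━━━━┓      
     ┃ FileViewer                     ┃      
     ┠────────────────────────────────┨      
     ┃[server]                       ▲┃      
     ┃debug = "localhost"            █┃      
     ┃enable_ssl = "utf-8"           ░┃      
     ┃max_retries = 1024             ░┃      
     ┃interval = false               ░┃━━━━━━
     ┃log_level = 5432               ░┃      
     ┃max_connections = 4            ░┃      
     ┃secret_key = 100               ░┃      
     ┃                               ▼┃      
     ┗━━━━━━━━━━━━━━━━━━━━━━━━━━━━━━━━┛      
                                             
                                             


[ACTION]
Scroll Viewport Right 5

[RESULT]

                                             
   ┏━━━━━━━━━━━━━━━━━━━━━━━━━━━━━━━━━━━━┓    
   ┃ GameOfLife                         ┃    
   ┠────────────────────────────────────┨    
┏━━━━━━━━━━━━━━━━━━━━━━━━━━━━━━━━┓      ┃    
┃ FileViewer                     ┃      ┃    
┠────────────────────────────────┨      ┃    
┃[server]                       ▲┃      ┃    
┃debug = "localhost"            █┃      ┃    
┃enable_ssl = "utf-8"           ░┃      ┃    
┃max_retries = 1024             ░┃      ┃    
┃interval = false               ░┃━━━━━━┛    
┃log_level = 5432               ░┃           
┃max_connections = 4            ░┃           
┃secret_key = 100               ░┃           
┃                               ▼┃           
┗━━━━━━━━━━━━━━━━━━━━━━━━━━━━━━━━┛           
                                             
                                             


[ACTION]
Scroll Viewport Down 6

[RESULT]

┠────────────────────────────────┨      ┃    
┃[server]                       ▲┃      ┃    
┃debug = "localhost"            █┃      ┃    
┃enable_ssl = "utf-8"           ░┃      ┃    
┃max_retries = 1024             ░┃      ┃    
┃interval = false               ░┃━━━━━━┛    
┃log_level = 5432               ░┃           
┃max_connections = 4            ░┃           
┃secret_key = 100               ░┃           
┃                               ▼┃           
┗━━━━━━━━━━━━━━━━━━━━━━━━━━━━━━━━┛           
                                             
                                             
                                             
                                             
                                             
                                             
                                             
                                             


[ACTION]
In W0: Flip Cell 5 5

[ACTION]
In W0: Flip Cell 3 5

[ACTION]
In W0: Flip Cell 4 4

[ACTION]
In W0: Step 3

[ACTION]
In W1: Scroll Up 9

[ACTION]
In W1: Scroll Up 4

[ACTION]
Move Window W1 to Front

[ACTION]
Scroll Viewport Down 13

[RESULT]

┃interval = false               ░┃━━━━━━┛    
┃log_level = 5432               ░┃           
┃max_connections = 4            ░┃           
┃secret_key = 100               ░┃           
┃                               ▼┃           
┗━━━━━━━━━━━━━━━━━━━━━━━━━━━━━━━━┛           
                                             
                                             
                                             
                                             
                                             
                                             
                                             
                                             
                                             
                                             
                                             
                                             
                                             


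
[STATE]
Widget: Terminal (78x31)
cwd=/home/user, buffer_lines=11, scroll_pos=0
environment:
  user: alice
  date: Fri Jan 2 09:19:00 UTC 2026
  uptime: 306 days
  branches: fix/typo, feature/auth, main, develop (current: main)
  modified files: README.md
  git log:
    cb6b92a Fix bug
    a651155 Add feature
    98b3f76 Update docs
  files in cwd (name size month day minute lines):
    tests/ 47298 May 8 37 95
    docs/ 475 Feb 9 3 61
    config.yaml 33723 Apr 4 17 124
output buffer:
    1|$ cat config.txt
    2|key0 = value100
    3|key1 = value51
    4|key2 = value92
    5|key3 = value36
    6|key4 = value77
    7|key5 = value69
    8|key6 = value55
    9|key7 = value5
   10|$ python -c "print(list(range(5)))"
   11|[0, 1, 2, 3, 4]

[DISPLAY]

$ cat config.txt                                                              
key0 = value100                                                               
key1 = value51                                                                
key2 = value92                                                                
key3 = value36                                                                
key4 = value77                                                                
key5 = value69                                                                
key6 = value55                                                                
key7 = value5                                                                 
$ python -c "print(list(range(5)))"                                           
[0, 1, 2, 3, 4]                                                               
$ █                                                                           
                                                                              
                                                                              
                                                                              
                                                                              
                                                                              
                                                                              
                                                                              
                                                                              
                                                                              
                                                                              
                                                                              
                                                                              
                                                                              
                                                                              
                                                                              
                                                                              
                                                                              
                                                                              
                                                                              


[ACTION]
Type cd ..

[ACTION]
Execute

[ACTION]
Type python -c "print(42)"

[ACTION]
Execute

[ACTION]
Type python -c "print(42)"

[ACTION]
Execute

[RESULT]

$ cat config.txt                                                              
key0 = value100                                                               
key1 = value51                                                                
key2 = value92                                                                
key3 = value36                                                                
key4 = value77                                                                
key5 = value69                                                                
key6 = value55                                                                
key7 = value5                                                                 
$ python -c "print(list(range(5)))"                                           
[0, 1, 2, 3, 4]                                                               
$ cd ..                                                                       
                                                                              
$ python -c "print(42)"                                                       
42                                                                            
$ python -c "print(42)"                                                       
42                                                                            
$ █                                                                           
                                                                              
                                                                              
                                                                              
                                                                              
                                                                              
                                                                              
                                                                              
                                                                              
                                                                              
                                                                              
                                                                              
                                                                              
                                                                              


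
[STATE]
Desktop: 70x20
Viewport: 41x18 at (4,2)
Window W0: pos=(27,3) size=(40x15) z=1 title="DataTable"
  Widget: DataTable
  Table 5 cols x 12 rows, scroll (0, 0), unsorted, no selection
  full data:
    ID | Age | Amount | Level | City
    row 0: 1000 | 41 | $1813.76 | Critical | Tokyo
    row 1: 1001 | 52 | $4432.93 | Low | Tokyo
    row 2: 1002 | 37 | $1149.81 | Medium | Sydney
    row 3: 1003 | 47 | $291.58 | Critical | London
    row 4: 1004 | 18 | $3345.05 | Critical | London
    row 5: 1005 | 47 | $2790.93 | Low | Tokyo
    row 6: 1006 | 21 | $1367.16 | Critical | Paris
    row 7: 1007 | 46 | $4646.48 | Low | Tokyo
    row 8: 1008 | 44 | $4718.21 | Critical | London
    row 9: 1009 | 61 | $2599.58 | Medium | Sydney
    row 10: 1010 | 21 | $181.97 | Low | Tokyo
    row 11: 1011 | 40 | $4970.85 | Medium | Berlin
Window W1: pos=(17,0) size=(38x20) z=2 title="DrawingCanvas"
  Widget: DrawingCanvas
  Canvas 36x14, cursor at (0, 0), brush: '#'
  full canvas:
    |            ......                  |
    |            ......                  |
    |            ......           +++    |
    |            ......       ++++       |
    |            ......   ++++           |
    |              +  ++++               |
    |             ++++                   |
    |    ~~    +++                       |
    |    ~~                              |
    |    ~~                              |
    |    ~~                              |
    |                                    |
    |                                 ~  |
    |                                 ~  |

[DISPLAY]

             ┠───────────────────────────
             ┃+           ......         
             ┃            ......         
             ┃            ......         
             ┃            ......       ++
             ┃            ......   ++++  
             ┃              +  ++++      
             ┃             ++++          
             ┃    ~~    +++              
             ┃    ~~                     
             ┃    ~~                     
             ┃    ~~                     
             ┃                           
             ┃                           
             ┃                           
             ┃                           
             ┃                           
             ┗━━━━━━━━━━━━━━━━━━━━━━━━━━━


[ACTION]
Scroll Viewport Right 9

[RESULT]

    ┠────────────────────────────────────
    ┃+           ......                  
    ┃            ......                  
    ┃            ......           +++    
    ┃            ......       ++++       
    ┃            ......   ++++           
    ┃              +  ++++               
    ┃             ++++                   
    ┃    ~~    +++                       
    ┃    ~~                              
    ┃    ~~                              
    ┃    ~~                              
    ┃                                    
    ┃                                 ~  
    ┃                                 ~  
    ┃                                    
    ┃                                    
    ┗━━━━━━━━━━━━━━━━━━━━━━━━━━━━━━━━━━━━


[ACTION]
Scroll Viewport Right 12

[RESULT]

─────────────────────────────┨           
     ......                  ┃━━━━━━━━━━━
     ......                  ┃           
     ......           +++    ┃───────────
     ......       ++++       ┃City       
     ......   ++++           ┃──────     
       +  ++++               ┃Tokyo      
      ++++                   ┃Tokyo      
   +++                       ┃Sydney     
                             ┃London     
                             ┃London     
                             ┃Tokyo      
                             ┃Paris      
                          ~  ┃Tokyo      
                          ~  ┃London     
                             ┃━━━━━━━━━━━
                             ┃           
━━━━━━━━━━━━━━━━━━━━━━━━━━━━━┛           


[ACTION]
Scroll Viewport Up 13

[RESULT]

━━━━━━━━━━━━━━━━━━━━━━━━━━━━━┓           
gCanvas                      ┃           
─────────────────────────────┨           
     ......                  ┃━━━━━━━━━━━
     ......                  ┃           
     ......           +++    ┃───────────
     ......       ++++       ┃City       
     ......   ++++           ┃──────     
       +  ++++               ┃Tokyo      
      ++++                   ┃Tokyo      
   +++                       ┃Sydney     
                             ┃London     
                             ┃London     
                             ┃Tokyo      
                             ┃Paris      
                          ~  ┃Tokyo      
                          ~  ┃London     
                             ┃━━━━━━━━━━━


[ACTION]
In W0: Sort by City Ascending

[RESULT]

━━━━━━━━━━━━━━━━━━━━━━━━━━━━━┓           
gCanvas                      ┃           
─────────────────────────────┨           
     ......                  ┃━━━━━━━━━━━
     ......                  ┃           
     ......           +++    ┃───────────
     ......       ++++       ┃City ▲     
     ......   ++++           ┃──────     
       +  ++++               ┃Berlin     
      ++++                   ┃London     
   +++                       ┃London     
                             ┃London     
                             ┃Paris      
                             ┃Sydney     
                             ┃Sydney     
                          ~  ┃Tokyo      
                          ~  ┃Tokyo      
                             ┃━━━━━━━━━━━


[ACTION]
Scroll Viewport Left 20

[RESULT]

            ┏━━━━━━━━━━━━━━━━━━━━━━━━━━━━
            ┃ DrawingCanvas              
            ┠────────────────────────────
            ┃+           ......          
            ┃            ......          
            ┃            ......          
            ┃            ......       +++
            ┃            ......   ++++   
            ┃              +  ++++       
            ┃             ++++           
            ┃    ~~    +++               
            ┃    ~~                      
            ┃    ~~                      
            ┃    ~~                      
            ┃                            
            ┃                            
            ┃                            
            ┃                            


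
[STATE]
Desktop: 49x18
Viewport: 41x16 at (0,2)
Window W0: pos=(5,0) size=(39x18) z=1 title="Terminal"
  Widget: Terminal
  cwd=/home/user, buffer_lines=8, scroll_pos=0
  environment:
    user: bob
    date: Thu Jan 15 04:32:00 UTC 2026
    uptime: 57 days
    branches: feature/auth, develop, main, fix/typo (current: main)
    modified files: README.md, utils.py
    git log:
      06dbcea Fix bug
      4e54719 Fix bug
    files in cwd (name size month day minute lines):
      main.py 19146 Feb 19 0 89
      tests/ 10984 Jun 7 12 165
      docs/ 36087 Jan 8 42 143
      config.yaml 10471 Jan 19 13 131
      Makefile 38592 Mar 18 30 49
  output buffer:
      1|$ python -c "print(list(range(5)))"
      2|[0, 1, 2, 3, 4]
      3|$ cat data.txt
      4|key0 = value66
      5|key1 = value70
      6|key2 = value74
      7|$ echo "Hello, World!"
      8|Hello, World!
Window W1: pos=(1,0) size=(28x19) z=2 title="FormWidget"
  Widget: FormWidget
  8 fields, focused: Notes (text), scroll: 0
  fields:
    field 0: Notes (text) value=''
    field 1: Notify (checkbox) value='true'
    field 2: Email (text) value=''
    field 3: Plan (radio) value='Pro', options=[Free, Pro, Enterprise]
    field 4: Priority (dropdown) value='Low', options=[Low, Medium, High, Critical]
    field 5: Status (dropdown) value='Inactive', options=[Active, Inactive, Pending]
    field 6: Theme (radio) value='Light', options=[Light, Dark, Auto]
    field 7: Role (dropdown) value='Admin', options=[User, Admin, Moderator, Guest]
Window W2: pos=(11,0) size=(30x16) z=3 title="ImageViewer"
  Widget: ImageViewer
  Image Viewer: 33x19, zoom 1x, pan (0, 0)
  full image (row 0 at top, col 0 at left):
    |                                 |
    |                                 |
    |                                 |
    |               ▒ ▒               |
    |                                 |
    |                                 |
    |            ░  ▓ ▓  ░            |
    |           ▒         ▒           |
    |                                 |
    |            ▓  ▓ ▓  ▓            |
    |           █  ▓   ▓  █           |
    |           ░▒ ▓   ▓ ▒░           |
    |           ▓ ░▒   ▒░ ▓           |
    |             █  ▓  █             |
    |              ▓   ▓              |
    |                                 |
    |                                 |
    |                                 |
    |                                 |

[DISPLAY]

 ┠─────────┠────────────────────────────┨
 ┃> Notes: ┃                            ┃
 ┃  Notify:┃                            ┃
 ┃  Email: ┃                            ┃
 ┃  Plan:  ┃               ▒ ▒          ┃
 ┃  Priorit┃                            ┃
 ┃  Status:┃                            ┃
 ┃  Theme: ┃            ░  ▓ ▓  ░       ┃
 ┃  Role:  ┃           ▒         ▒      ┃
 ┃         ┃                            ┃
 ┃         ┃            ▓  ▓ ▓  ▓       ┃
 ┃         ┃           █  ▓   ▓  █      ┃
 ┃         ┃           ░▒ ▓   ▓ ▒░      ┃
 ┃         ┗━━━━━━━━━━━━━━━━━━━━━━━━━━━━┛
 ┃                          ┃            
 ┃                          ┃━━━━━━━━━━━━


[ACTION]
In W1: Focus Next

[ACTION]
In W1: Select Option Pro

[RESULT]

 ┠─────────┠────────────────────────────┨
 ┃  Notes: ┃                            ┃
 ┃> Notify:┃                            ┃
 ┃  Email: ┃                            ┃
 ┃  Plan:  ┃               ▒ ▒          ┃
 ┃  Priorit┃                            ┃
 ┃  Status:┃                            ┃
 ┃  Theme: ┃            ░  ▓ ▓  ░       ┃
 ┃  Role:  ┃           ▒         ▒      ┃
 ┃         ┃                            ┃
 ┃         ┃            ▓  ▓ ▓  ▓       ┃
 ┃         ┃           █  ▓   ▓  █      ┃
 ┃         ┃           ░▒ ▓   ▓ ▒░      ┃
 ┃         ┗━━━━━━━━━━━━━━━━━━━━━━━━━━━━┛
 ┃                          ┃            
 ┃                          ┃━━━━━━━━━━━━


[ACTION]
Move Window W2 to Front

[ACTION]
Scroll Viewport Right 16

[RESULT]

───┠────────────────────────────┨──┨     
s: ┃                            ┃  ┃     
fy:┃                            ┃  ┃     
l: ┃                            ┃  ┃     
:  ┃               ▒ ▒          ┃  ┃     
rit┃                            ┃  ┃     
us:┃                            ┃  ┃     
e: ┃            ░  ▓ ▓  ░       ┃  ┃     
:  ┃           ▒         ▒      ┃  ┃     
   ┃                            ┃  ┃     
   ┃            ▓  ▓ ▓  ▓       ┃  ┃     
   ┃           █  ▓   ▓  █      ┃  ┃     
   ┃           ░▒ ▓   ▓ ▒░      ┃  ┃     
   ┗━━━━━━━━━━━━━━━━━━━━━━━━━━━━┛  ┃     
                    ┃              ┃     
                    ┃━━━━━━━━━━━━━━┛     


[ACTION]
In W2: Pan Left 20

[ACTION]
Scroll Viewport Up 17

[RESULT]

━━━┏━━━━━━━━━━━━━━━━━━━━━━━━━━━━┓━━┓     
idg┃ ImageViewer                ┃  ┃     
───┠────────────────────────────┨──┨     
s: ┃                            ┃  ┃     
fy:┃                            ┃  ┃     
l: ┃                            ┃  ┃     
:  ┃               ▒ ▒          ┃  ┃     
rit┃                            ┃  ┃     
us:┃                            ┃  ┃     
e: ┃            ░  ▓ ▓  ░       ┃  ┃     
:  ┃           ▒         ▒      ┃  ┃     
   ┃                            ┃  ┃     
   ┃            ▓  ▓ ▓  ▓       ┃  ┃     
   ┃           █  ▓   ▓  █      ┃  ┃     
   ┃           ░▒ ▓   ▓ ▒░      ┃  ┃     
   ┗━━━━━━━━━━━━━━━━━━━━━━━━━━━━┛  ┃     


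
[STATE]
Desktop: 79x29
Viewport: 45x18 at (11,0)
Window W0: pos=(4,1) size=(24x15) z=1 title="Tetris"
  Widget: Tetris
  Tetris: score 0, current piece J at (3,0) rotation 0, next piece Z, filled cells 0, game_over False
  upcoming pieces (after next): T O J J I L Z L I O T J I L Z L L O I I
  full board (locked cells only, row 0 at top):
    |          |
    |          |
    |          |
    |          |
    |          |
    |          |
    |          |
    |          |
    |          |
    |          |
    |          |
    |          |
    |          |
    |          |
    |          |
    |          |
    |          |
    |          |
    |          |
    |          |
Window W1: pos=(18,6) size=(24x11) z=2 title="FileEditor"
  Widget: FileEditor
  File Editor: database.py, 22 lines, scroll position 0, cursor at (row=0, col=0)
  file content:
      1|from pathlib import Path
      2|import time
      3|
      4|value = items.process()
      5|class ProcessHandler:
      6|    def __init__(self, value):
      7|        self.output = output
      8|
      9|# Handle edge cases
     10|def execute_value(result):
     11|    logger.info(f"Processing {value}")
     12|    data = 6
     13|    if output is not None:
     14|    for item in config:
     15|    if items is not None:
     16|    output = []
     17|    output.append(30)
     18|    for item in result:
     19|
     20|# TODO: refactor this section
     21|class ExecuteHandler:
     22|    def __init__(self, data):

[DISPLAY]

                                             
━━━━━━━━━━━━━━━━┓                            
s               ┃                            
────────────────┨                            
    │Next:      ┃                            
    │▓▓         ┃                            
    │ ▓┏━━━━━━━━━━━━━━━━━━━━━━┓              
    │  ┃ FileEditor           ┃              
    │  ┠──────────────────────┨              
    │  ┃█rom pathlib import P▲┃              
    │Sc┃import time          █┃              
    │0 ┃                     ░┃              
    │  ┃value = items.process░┃              
    │  ┃class ProcessHandler:░┃              
    │  ┃    def __init__(self░┃              
━━━━━━━┃        self.output =▼┃              
       ┗━━━━━━━━━━━━━━━━━━━━━━┛              
                                             


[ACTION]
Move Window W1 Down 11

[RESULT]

                                             
━━━━━━━━━━━━━━━━┓                            
s               ┃                            
────────────────┨                            
    │Next:      ┃                            
    │▓▓         ┃                            
    │ ▓▓        ┃                            
    │           ┃                            
    │           ┃                            
    │           ┃                            
    │Score:     ┃                            
    │0          ┃                            
    │           ┃                            
    │           ┃                            
    │           ┃                            
━━━━━━━━━━━━━━━━┛                            
                                             
       ┏━━━━━━━━━━━━━━━━━━━━━━┓              


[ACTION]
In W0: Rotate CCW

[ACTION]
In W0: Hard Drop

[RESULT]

                                             
━━━━━━━━━━━━━━━━┓                            
s               ┃                            
────────────────┨                            
    │Next:      ┃                            
    │ ▒         ┃                            
    │▒▒▒        ┃                            
    │           ┃                            
    │           ┃                            
    │           ┃                            
    │Score:     ┃                            
    │0          ┃                            
    │           ┃                            
    │           ┃                            
    │           ┃                            
━━━━━━━━━━━━━━━━┛                            
                                             
       ┏━━━━━━━━━━━━━━━━━━━━━━┓              


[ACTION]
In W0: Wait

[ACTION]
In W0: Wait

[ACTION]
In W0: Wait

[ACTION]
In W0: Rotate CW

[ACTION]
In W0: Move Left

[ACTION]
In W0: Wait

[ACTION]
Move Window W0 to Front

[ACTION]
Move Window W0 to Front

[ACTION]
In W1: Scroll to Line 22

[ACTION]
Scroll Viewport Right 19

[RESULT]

                                             
                                             
                                             
                                             
                                             
                                             
                                             
                                             
                                             
                                             
                                             
                                             
                                             
                                             
                                             
                                             
                                             
━━━━━━━━━━━┓                                 


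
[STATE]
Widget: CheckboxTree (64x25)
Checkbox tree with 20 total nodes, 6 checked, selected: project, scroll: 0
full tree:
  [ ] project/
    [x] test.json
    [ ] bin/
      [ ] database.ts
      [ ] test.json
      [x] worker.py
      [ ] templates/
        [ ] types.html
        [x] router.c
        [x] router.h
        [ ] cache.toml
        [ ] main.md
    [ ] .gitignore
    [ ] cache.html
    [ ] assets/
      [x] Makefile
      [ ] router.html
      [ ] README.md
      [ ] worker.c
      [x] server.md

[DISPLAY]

>[-] project/                                                   
   [x] test.json                                                
   [-] bin/                                                     
     [ ] database.ts                                            
     [ ] test.json                                              
     [x] worker.py                                              
     [-] templates/                                             
       [ ] types.html                                           
       [x] router.c                                             
       [x] router.h                                             
       [ ] cache.toml                                           
       [ ] main.md                                              
   [ ] .gitignore                                               
   [ ] cache.html                                               
   [-] assets/                                                  
     [x] Makefile                                               
     [ ] router.html                                            
     [ ] README.md                                              
     [ ] worker.c                                               
     [x] server.md                                              
                                                                
                                                                
                                                                
                                                                
                                                                


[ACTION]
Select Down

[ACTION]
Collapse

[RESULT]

 [-] project/                                                   
>  [x] test.json                                                
   [-] bin/                                                     
     [ ] database.ts                                            
     [ ] test.json                                              
     [x] worker.py                                              
     [-] templates/                                             
       [ ] types.html                                           
       [x] router.c                                             
       [x] router.h                                             
       [ ] cache.toml                                           
       [ ] main.md                                              
   [ ] .gitignore                                               
   [ ] cache.html                                               
   [-] assets/                                                  
     [x] Makefile                                               
     [ ] router.html                                            
     [ ] README.md                                              
     [ ] worker.c                                               
     [x] server.md                                              
                                                                
                                                                
                                                                
                                                                
                                                                


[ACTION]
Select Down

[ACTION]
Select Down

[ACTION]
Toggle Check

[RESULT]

 [-] project/                                                   
   [x] test.json                                                
   [-] bin/                                                     
>    [x] database.ts                                            
     [ ] test.json                                              
     [x] worker.py                                              
     [-] templates/                                             
       [ ] types.html                                           
       [x] router.c                                             
       [x] router.h                                             
       [ ] cache.toml                                           
       [ ] main.md                                              
   [ ] .gitignore                                               
   [ ] cache.html                                               
   [-] assets/                                                  
     [x] Makefile                                               
     [ ] router.html                                            
     [ ] README.md                                              
     [ ] worker.c                                               
     [x] server.md                                              
                                                                
                                                                
                                                                
                                                                
                                                                
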